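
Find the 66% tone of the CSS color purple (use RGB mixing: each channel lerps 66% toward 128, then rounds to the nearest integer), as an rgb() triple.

rgb(128, 84, 128)

CSS purple is rgb(128, 0, 128).
A 66% tone moves each channel 66% toward 128:
  R: 128 + 0.66×(128−128) = 128 + 0 = 128 → 128
  G: 0 + 0.66×(128−0) = 0 + 84.48 = 84.48 → 84
  B: 128 + 0.66×(128−128) = 128 + 0 = 128 → 128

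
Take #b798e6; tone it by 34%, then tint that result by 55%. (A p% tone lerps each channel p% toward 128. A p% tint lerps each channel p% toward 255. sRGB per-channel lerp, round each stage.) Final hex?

#d6cde4

#b798e6 is rgb(183, 152, 230).
A 34% tone moves each channel 34% toward 128:
  R: 183 + 0.34×(128−183) = 183 − 18.7 = 164.3 → 164
  G: 152 + 0.34×(128−152) = 152 − 8.16 = 143.84 → 144
  B: 230 − 34.68 = 195.32 → 195
After the tone: rgb(164, 144, 195) = #a490c3.
A 55% tint moves each channel 55% toward 255:
  R: 164 + 0.55×(255−164) = 164 + 50.05 = 214.05 → 214
  G: 144 + 61.05 = 205.05 → 205
  B: 195 + 33 = 228 → 228
rgb(214, 205, 228) = #d6cde4.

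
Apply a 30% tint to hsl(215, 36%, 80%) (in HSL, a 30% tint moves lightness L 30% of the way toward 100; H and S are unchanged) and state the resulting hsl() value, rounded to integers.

hsl(215, 36%, 86%)

L moves 30% from 80 toward 100: 80 + 6 = 86 → 86.
H and S are unchanged.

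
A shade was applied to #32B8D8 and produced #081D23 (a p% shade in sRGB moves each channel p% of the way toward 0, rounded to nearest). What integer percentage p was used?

84%

#32B8D8 is rgb(50, 184, 216); #081D23 is rgb(8, 29, 35).
On the B channel (widest range): 35 ≈ 216 + (p/100)(0 − 216), so p ≈ 100×(35 − 216)/(0 − 216) = -18100/-216 = 83.80.
p = 84 reproduces all three channels after rounding.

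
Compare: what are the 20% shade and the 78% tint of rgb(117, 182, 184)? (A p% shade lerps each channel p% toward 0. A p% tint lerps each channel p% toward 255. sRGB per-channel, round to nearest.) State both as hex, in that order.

#5E9293, #E1EFEF

20% shade:
  R: 117 + 0.2×(0−117) = 117 − 23.4 = 93.6 → 94
  G: 182 − 36.4 = 145.6 → 146
  B: 184 + 0.2×(0−184) = 184 − 36.8 = 147.2 → 147
  → #5E9293
78% tint:
  R: 117 + 107.64 = 224.64 → 225
  G: 182 + 56.94 = 238.94 → 239
  B: 184 + 0.78×(255−184) = 184 + 55.38 = 239.38 → 239
  → #E1EFEF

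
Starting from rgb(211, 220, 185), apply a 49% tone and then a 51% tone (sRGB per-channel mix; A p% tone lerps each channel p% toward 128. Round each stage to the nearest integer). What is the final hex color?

Per channel, c → c + 0.49(128 − c):
  R: 211 + 0.49×(128−211) = 211 − 40.67 = 170.33 → 170
  G: 220 − 45.08 = 174.92 → 175
  B: 185 + 0.49×(128−185) = 185 − 27.93 = 157.07 → 157
After the tone: rgb(170, 175, 157) = #aaaf9d.
Per channel, c → c + 0.51(128 − c):
  R: 170 + 0.51×(128−170) = 170 − 21.42 = 148.58 → 149
  G: 175 + 0.51×(128−175) = 175 − 23.97 = 151.03 → 151
  B: 157 − 14.79 = 142.21 → 142
rgb(149, 151, 142) = #95978e.

#95978e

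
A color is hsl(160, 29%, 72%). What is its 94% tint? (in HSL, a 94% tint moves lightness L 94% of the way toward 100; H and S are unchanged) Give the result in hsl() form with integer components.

L moves 94% from 72 toward 100: 72 + 26.32 = 98.32 → 98.
H and S are unchanged.

hsl(160, 29%, 98%)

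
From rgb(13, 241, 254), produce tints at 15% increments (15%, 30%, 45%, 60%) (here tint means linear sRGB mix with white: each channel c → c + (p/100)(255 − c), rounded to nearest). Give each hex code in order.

15%: (13 + 36.3 = 49.3→49, 241 + 2.1 = 243.1→243, 254→254) → #31F3FE
30%: (13 + 72.6 = 85.6→86, 241 + 4.2 = 245.2→245, 254→254) → #56F5FE
45%: (13 + 108.9 = 121.9→122, 241 + 6.3 = 247.3→247, 254→254) → #7AF7FE
60%: (13 + 145.2 = 158.2→158, 241 + 8.4 = 249.4→249, 254 + 0.6 = 254.6→255) → #9EF9FF

#31F3FE, #56F5FE, #7AF7FE, #9EF9FF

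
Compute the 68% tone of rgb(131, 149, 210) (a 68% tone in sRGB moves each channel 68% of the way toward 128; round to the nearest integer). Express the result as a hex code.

Lerp each channel 68% toward 128:
  R: 131 + 0.68×(128−131) = 131 − 2.04 = 128.96 → 129
  G: 149 + 0.68×(128−149) = 149 − 14.28 = 134.72 → 135
  B: 210 − 55.76 = 154.24 → 154
rgb(129, 135, 154) = #81879a.

#81879a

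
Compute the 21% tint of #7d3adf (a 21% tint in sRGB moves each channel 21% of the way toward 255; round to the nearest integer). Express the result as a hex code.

#9863e6

#7d3adf is rgb(125, 58, 223).
A 21% tint moves each channel 21% toward 255:
  R: 125 + 0.21×(255−125) = 125 + 27.3 = 152.3 → 152
  G: 58 + 0.21×(255−58) = 58 + 41.37 = 99.37 → 99
  B: 223 + 0.21×(255−223) = 223 + 6.72 = 229.72 → 230
rgb(152, 99, 230) = #9863e6.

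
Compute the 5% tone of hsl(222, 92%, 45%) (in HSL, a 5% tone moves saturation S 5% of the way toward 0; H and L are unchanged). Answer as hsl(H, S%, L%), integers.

hsl(222, 87%, 45%)

S moves 5% from 92 toward 0: 92 − 4.6 = 87.4 → 87.
H and L are unchanged.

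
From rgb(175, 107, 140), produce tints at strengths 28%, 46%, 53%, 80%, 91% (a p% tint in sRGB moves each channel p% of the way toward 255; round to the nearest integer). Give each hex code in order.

#c594ac, #d4afc1, #d9b9c9, #efe1e8, #f8f2f5

28%: (175 + 22.4 = 197.4→197, 107 + 41.44 = 148.44→148, 140 + 32.2 = 172.2→172) → #c594ac
46%: (175 + 36.8 = 211.8→212, 107 + 68.08 = 175.08→175, 140 + 52.9 = 192.9→193) → #d4afc1
53%: (175 + 42.4 = 217.4→217, 107 + 78.44 = 185.44→185, 140 + 60.95 = 200.95→201) → #d9b9c9
80%: (175 + 64 = 239→239, 107 + 118.4 = 225.4→225, 140 + 92 = 232→232) → #efe1e8
91%: (175 + 72.8 = 247.8→248, 107 + 134.68 = 241.68→242, 140 + 104.65 = 244.65→245) → #f8f2f5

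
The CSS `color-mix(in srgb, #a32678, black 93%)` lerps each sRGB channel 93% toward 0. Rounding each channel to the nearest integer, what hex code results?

#a32678 is rgb(163, 38, 120).
Per channel, c → c + 0.93(0 − c):
  R: 163 + 0.93×(0−163) = 163 − 151.59 = 11.41 → 11
  G: 38 − 35.34 = 2.66 → 3
  B: 120 + 0.93×(0−120) = 120 − 111.6 = 8.4 → 8
rgb(11, 3, 8) = #0b0308.

#0b0308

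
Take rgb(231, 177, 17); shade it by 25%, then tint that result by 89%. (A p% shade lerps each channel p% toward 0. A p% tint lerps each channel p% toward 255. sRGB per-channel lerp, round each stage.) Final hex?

Lerp each channel 25% toward 0:
  R: 231 − 57.75 = 173.25 → 173
  G: 177 − 44.25 = 132.75 → 133
  B: 17 − 4.25 = 12.75 → 13
After the shade: rgb(173, 133, 13) = #ad850d.
Lerp each channel 89% toward 255:
  R: 173 + 72.98 = 245.98 → 246
  G: 133 + 108.58 = 241.58 → 242
  B: 13 + 0.89×(255−13) = 13 + 215.38 = 228.38 → 228
rgb(246, 242, 228) = #f6f2e4.

#f6f2e4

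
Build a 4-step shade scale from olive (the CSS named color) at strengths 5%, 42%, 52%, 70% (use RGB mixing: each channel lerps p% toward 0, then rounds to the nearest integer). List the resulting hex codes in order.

#7A7A00, #4A4A00, #3D3D00, #262600

CSS olive is rgb(128, 128, 0).
5%: (128 − 6.4 = 121.6→122, 128 − 6.4 = 121.6→122, 0→0) → #7A7A00
42%: (128 − 53.76 = 74.24→74, 128 − 53.76 = 74.24→74, 0→0) → #4A4A00
52%: (128 − 66.56 = 61.44→61, 128 − 66.56 = 61.44→61, 0→0) → #3D3D00
70%: (128 − 89.6 = 38.4→38, 128 − 89.6 = 38.4→38, 0→0) → #262600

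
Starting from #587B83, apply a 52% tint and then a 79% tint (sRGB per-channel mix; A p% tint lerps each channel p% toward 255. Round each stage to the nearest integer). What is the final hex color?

#587B83 is rgb(88, 123, 131).
A 52% tint moves each channel 52% toward 255:
  R: 88 + 0.52×(255−88) = 88 + 86.84 = 174.84 → 175
  G: 123 + 68.64 = 191.64 → 192
  B: 131 + 0.52×(255−131) = 131 + 64.48 = 195.48 → 195
After the tint: rgb(175, 192, 195) = #AFC0C3.
Per channel, c → c + 0.79(255 − c):
  R: 175 + 63.2 = 238.2 → 238
  G: 192 + 49.77 = 241.77 → 242
  B: 195 + 0.79×(255−195) = 195 + 47.4 = 242.4 → 242
rgb(238, 242, 242) = #EEF2F2.

#EEF2F2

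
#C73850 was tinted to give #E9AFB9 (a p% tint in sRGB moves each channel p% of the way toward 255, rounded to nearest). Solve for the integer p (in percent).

60%

#C73850 is rgb(199, 56, 80); #E9AFB9 is rgb(233, 175, 185).
On the G channel (widest range): 175 ≈ 56 + (p/100)(255 − 56), so p ≈ 100×(175 − 56)/(255 − 56) = 11900/199 = 59.80.
p = 60 reproduces all three channels after rounding.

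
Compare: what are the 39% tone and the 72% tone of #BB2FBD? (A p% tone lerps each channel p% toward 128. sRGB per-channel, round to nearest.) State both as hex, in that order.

#A44FA5, #916991

#BB2FBD is rgb(187, 47, 189).
39% tone:
  R: 187 + 0.39×(128−187) = 187 − 23.01 = 163.99 → 164
  G: 47 + 31.59 = 78.59 → 79
  B: 189 + 0.39×(128−189) = 189 − 23.79 = 165.21 → 165
  → #A44FA5
72% tone:
  R: 187 + 0.72×(128−187) = 187 − 42.48 = 144.52 → 145
  G: 47 + 0.72×(128−47) = 47 + 58.32 = 105.32 → 105
  B: 189 + 0.72×(128−189) = 189 − 43.92 = 145.08 → 145
  → #916991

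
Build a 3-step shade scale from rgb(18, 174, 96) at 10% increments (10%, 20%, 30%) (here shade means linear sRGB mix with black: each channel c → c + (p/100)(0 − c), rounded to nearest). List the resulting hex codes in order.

10%: (18 − 1.8 = 16.2→16, 174 − 17.4 = 156.6→157, 96 − 9.6 = 86.4→86) → #109d56
20%: (18 − 3.6 = 14.4→14, 174 − 34.8 = 139.2→139, 96 − 19.2 = 76.8→77) → #0e8b4d
30%: (18 − 5.4 = 12.6→13, 174 − 52.2 = 121.8→122, 96 − 28.8 = 67.2→67) → #0d7a43

#109d56, #0e8b4d, #0d7a43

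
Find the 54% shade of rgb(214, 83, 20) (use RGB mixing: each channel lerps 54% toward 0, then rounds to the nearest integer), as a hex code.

Lerp each channel 54% toward 0:
  R: 214 + 0.54×(0−214) = 214 − 115.56 = 98.44 → 98
  G: 83 + 0.54×(0−83) = 83 − 44.82 = 38.18 → 38
  B: 20 − 10.8 = 9.2 → 9
rgb(98, 38, 9) = #622609.

#622609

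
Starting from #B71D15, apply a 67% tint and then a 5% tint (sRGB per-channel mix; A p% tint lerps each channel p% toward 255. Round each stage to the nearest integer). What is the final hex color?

#E8B8B6

#B71D15 is rgb(183, 29, 21).
Per channel, c → c + 0.67(255 − c):
  R: 183 + 0.67×(255−183) = 183 + 48.24 = 231.24 → 231
  G: 29 + 151.42 = 180.42 → 180
  B: 21 + 156.78 = 177.78 → 178
After the tint: rgb(231, 180, 178) = #E7B4B2.
Per channel, c → c + 0.05(255 − c):
  R: 231 + 1.2 = 232.2 → 232
  G: 180 + 3.75 = 183.75 → 184
  B: 178 + 0.05×(255−178) = 178 + 3.85 = 181.85 → 182
rgb(232, 184, 182) = #E8B8B6.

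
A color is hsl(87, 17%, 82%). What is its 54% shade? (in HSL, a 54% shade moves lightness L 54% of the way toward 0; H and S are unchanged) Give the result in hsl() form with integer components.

hsl(87, 17%, 38%)

L moves 54% from 82 toward 0: 82 − 44.28 = 37.72 → 38.
H and S are unchanged.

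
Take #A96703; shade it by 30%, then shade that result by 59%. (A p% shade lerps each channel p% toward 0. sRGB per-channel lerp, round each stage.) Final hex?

#301E01

#A96703 is rgb(169, 103, 3).
Per channel, c → c + 0.3(0 − c):
  R: 169 + 0.3×(0−169) = 169 − 50.7 = 118.3 → 118
  G: 103 + 0.3×(0−103) = 103 − 30.9 = 72.1 → 72
  B: 3 − 0.9 = 2.1 → 2
After the shade: rgb(118, 72, 2) = #764802.
A 59% shade moves each channel 59% toward 0:
  R: 118 − 69.62 = 48.38 → 48
  G: 72 + 0.59×(0−72) = 72 − 42.48 = 29.52 → 30
  B: 2 + 0.59×(0−2) = 2 − 1.18 = 0.82 → 1
rgb(48, 30, 1) = #301E01.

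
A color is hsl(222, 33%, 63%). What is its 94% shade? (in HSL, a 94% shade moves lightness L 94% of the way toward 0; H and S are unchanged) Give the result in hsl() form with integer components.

L moves 94% from 63 toward 0: 63 − 59.22 = 3.78 → 4.
H and S are unchanged.

hsl(222, 33%, 4%)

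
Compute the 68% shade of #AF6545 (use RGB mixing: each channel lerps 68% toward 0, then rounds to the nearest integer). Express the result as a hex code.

#382016

#AF6545 is rgb(175, 101, 69).
A 68% shade moves each channel 68% toward 0:
  R: 175 + 0.68×(0−175) = 175 − 119 = 56 → 56
  G: 101 − 68.68 = 32.32 → 32
  B: 69 − 46.92 = 22.08 → 22
rgb(56, 32, 22) = #382016.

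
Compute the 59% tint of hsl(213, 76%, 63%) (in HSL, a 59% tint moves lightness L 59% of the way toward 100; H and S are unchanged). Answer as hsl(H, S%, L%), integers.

hsl(213, 76%, 85%)

L moves 59% from 63 toward 100: 63 + 21.83 = 84.83 → 85.
H and S are unchanged.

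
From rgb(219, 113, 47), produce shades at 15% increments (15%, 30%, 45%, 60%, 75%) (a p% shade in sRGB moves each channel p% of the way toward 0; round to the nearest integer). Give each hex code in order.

15%: (219 − 32.85 = 186.15→186, 113 − 16.95 = 96.05→96, 47 − 7.05 = 39.95→40) → #BA6028
30%: (219 − 65.7 = 153.3→153, 113 − 33.9 = 79.1→79, 47 − 14.1 = 32.9→33) → #994F21
45%: (219 − 98.55 = 120.45→120, 113 − 50.85 = 62.15→62, 47 − 21.15 = 25.85→26) → #783E1A
60%: (219 − 131.4 = 87.6→88, 113 − 67.8 = 45.2→45, 47 − 28.2 = 18.8→19) → #582D13
75%: (219 − 164.25 = 54.75→55, 113 − 84.75 = 28.25→28, 47 − 35.25 = 11.75→12) → #371C0C

#BA6028, #994F21, #783E1A, #582D13, #371C0C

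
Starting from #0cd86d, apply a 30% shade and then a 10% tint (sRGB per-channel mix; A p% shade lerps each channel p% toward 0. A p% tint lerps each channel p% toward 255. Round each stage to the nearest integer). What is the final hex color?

#0cd86d is rgb(12, 216, 109).
Lerp each channel 30% toward 0:
  R: 12 + 0.3×(0−12) = 12 − 3.6 = 8.4 → 8
  G: 216 − 64.8 = 151.2 → 151
  B: 109 − 32.7 = 76.3 → 76
After the shade: rgb(8, 151, 76) = #08974c.
Lerp each channel 10% toward 255:
  R: 8 + 0.1×(255−8) = 8 + 24.7 = 32.7 → 33
  G: 151 + 0.1×(255−151) = 151 + 10.4 = 161.4 → 161
  B: 76 + 17.9 = 93.9 → 94
rgb(33, 161, 94) = #21a15e.

#21a15e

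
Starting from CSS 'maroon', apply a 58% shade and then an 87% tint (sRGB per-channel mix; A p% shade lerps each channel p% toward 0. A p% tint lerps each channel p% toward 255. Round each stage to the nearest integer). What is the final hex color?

#e5dede

CSS maroon is rgb(128, 0, 0).
A 58% shade moves each channel 58% toward 0:
  R: 128 + 0.58×(0−128) = 128 − 74.24 = 53.76 → 54
  G: 0 + 0 = 0 → 0
  B: 0 + 0.58×(0−0) = 0 + 0 = 0 → 0
After the shade: rgb(54, 0, 0) = #360000.
An 87% tint moves each channel 87% toward 255:
  R: 54 + 0.87×(255−54) = 54 + 174.87 = 228.87 → 229
  G: 0 + 221.85 = 221.85 → 222
  B: 0 + 0.87×(255−0) = 0 + 221.85 = 221.85 → 222
rgb(229, 222, 222) = #e5dede.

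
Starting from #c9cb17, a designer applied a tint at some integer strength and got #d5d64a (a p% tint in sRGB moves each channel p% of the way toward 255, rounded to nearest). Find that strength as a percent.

#c9cb17 is rgb(201, 203, 23); #d5d64a is rgb(213, 214, 74).
On the B channel (widest range): 74 ≈ 23 + (p/100)(255 − 23), so p ≈ 100×(74 − 23)/(255 − 23) = 5100/232 = 21.98.
p = 22 reproduces all three channels after rounding.

22%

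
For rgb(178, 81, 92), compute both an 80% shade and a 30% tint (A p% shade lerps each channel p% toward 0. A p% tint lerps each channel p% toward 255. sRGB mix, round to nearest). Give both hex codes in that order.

#241012, #c9858d

80% shade:
  R: 178 + 0.8×(0−178) = 178 − 142.4 = 35.6 → 36
  G: 81 − 64.8 = 16.2 → 16
  B: 92 − 73.6 = 18.4 → 18
  → #241012
30% tint:
  R: 178 + 0.3×(255−178) = 178 + 23.1 = 201.1 → 201
  G: 81 + 52.2 = 133.2 → 133
  B: 92 + 0.3×(255−92) = 92 + 48.9 = 140.9 → 141
  → #c9858d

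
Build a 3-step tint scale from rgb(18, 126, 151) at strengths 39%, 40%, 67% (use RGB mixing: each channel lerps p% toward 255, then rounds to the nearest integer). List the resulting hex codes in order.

#6EB0C0, #71B2C1, #B1D4DD

39%: (18 + 92.43 = 110.43→110, 126 + 50.31 = 176.31→176, 151 + 40.56 = 191.56→192) → #6EB0C0
40%: (18 + 94.8 = 112.8→113, 126 + 51.6 = 177.6→178, 151 + 41.6 = 192.6→193) → #71B2C1
67%: (18 + 158.79 = 176.79→177, 126 + 86.43 = 212.43→212, 151 + 69.68 = 220.68→221) → #B1D4DD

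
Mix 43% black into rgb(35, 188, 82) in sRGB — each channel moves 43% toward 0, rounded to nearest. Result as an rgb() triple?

rgb(20, 107, 47)

A 43% shade moves each channel 43% toward 0:
  R: 35 − 15.05 = 19.95 → 20
  G: 188 − 80.84 = 107.16 → 107
  B: 82 + 0.43×(0−82) = 82 − 35.26 = 46.74 → 47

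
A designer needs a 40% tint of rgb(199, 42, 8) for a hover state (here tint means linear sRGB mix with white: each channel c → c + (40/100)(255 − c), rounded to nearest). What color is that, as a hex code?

#DD7F6B

A 40% tint moves each channel 40% toward 255:
  R: 199 + 0.4×(255−199) = 199 + 22.4 = 221.4 → 221
  G: 42 + 0.4×(255−42) = 42 + 85.2 = 127.2 → 127
  B: 8 + 0.4×(255−8) = 8 + 98.8 = 106.8 → 107
rgb(221, 127, 107) = #DD7F6B.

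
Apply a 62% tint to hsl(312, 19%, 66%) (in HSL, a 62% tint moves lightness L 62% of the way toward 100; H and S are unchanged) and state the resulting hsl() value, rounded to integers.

L moves 62% from 66 toward 100: 66 + 21.08 = 87.08 → 87.
H and S are unchanged.

hsl(312, 19%, 87%)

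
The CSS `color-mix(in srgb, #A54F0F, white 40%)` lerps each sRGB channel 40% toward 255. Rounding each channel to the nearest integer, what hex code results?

#C9956F

#A54F0F is rgb(165, 79, 15).
A 40% tint moves each channel 40% toward 255:
  R: 165 + 0.4×(255−165) = 165 + 36 = 201 → 201
  G: 79 + 0.4×(255−79) = 79 + 70.4 = 149.4 → 149
  B: 15 + 0.4×(255−15) = 15 + 96 = 111 → 111
rgb(201, 149, 111) = #C9956F.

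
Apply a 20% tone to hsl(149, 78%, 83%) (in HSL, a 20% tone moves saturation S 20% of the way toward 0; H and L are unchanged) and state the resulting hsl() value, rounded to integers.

hsl(149, 62%, 83%)

S moves 20% from 78 toward 0: 78 − 15.6 = 62.4 → 62.
H and L are unchanged.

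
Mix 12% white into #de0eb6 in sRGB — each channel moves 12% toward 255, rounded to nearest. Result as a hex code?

#de0eb6 is rgb(222, 14, 182).
Lerp each channel 12% toward 255:
  R: 222 + 0.12×(255−222) = 222 + 3.96 = 225.96 → 226
  G: 14 + 0.12×(255−14) = 14 + 28.92 = 42.92 → 43
  B: 182 + 8.76 = 190.76 → 191
rgb(226, 43, 191) = #e22bbf.

#e22bbf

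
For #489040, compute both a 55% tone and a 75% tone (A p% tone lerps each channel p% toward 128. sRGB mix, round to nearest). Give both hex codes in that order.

#489040 is rgb(72, 144, 64).
55% tone:
  R: 72 + 0.55×(128−72) = 72 + 30.8 = 102.8 → 103
  G: 144 + 0.55×(128−144) = 144 − 8.8 = 135.2 → 135
  B: 64 + 0.55×(128−64) = 64 + 35.2 = 99.2 → 99
  → #678763
75% tone:
  R: 72 + 42 = 114 → 114
  G: 144 − 12 = 132 → 132
  B: 64 + 48 = 112 → 112
  → #728470

#678763, #728470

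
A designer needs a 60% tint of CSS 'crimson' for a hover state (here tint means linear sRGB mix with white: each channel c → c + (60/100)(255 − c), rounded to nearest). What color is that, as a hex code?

CSS crimson is rgb(220, 20, 60).
Lerp each channel 60% toward 255:
  R: 220 + 0.6×(255−220) = 220 + 21 = 241 → 241
  G: 20 + 0.6×(255−20) = 20 + 141 = 161 → 161
  B: 60 + 0.6×(255−60) = 60 + 117 = 177 → 177
rgb(241, 161, 177) = #f1a1b1.

#f1a1b1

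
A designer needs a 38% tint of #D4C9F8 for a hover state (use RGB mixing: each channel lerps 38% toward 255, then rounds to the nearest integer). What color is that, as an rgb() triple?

rgb(228, 222, 251)

#D4C9F8 is rgb(212, 201, 248).
Per channel, c → c + 0.38(255 − c):
  R: 212 + 0.38×(255−212) = 212 + 16.34 = 228.34 → 228
  G: 201 + 0.38×(255−201) = 201 + 20.52 = 221.52 → 222
  B: 248 + 2.66 = 250.66 → 251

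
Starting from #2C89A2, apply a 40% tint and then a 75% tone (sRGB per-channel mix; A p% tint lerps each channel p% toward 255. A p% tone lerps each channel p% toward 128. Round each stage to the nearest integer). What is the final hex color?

#2C89A2 is rgb(44, 137, 162).
A 40% tint moves each channel 40% toward 255:
  R: 44 + 0.4×(255−44) = 44 + 84.4 = 128.4 → 128
  G: 137 + 0.4×(255−137) = 137 + 47.2 = 184.2 → 184
  B: 162 + 0.4×(255−162) = 162 + 37.2 = 199.2 → 199
After the tint: rgb(128, 184, 199) = #80B8C7.
Per channel, c → c + 0.75(128 − c):
  R: 128 + 0.75×(128−128) = 128 + 0 = 128 → 128
  G: 184 + 0.75×(128−184) = 184 − 42 = 142 → 142
  B: 199 + 0.75×(128−199) = 199 − 53.25 = 145.75 → 146
rgb(128, 142, 146) = #808E92.

#808E92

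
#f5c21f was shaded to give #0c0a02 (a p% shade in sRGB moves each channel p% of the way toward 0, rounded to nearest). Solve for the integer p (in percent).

#f5c21f is rgb(245, 194, 31); #0c0a02 is rgb(12, 10, 2).
On the R channel (widest range): 12 ≈ 245 + (p/100)(0 − 245), so p ≈ 100×(12 − 245)/(0 − 245) = -23300/-245 = 95.10.
p = 95 reproduces all three channels after rounding.

95%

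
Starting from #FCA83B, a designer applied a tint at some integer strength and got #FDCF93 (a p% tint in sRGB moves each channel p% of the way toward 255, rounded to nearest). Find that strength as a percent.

45%

#FCA83B is rgb(252, 168, 59); #FDCF93 is rgb(253, 207, 147).
On the B channel (widest range): 147 ≈ 59 + (p/100)(255 − 59), so p ≈ 100×(147 − 59)/(255 − 59) = 8800/196 = 44.90.
p = 45 reproduces all three channels after rounding.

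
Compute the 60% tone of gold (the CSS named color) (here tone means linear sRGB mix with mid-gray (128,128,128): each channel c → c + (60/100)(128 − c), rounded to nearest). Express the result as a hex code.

CSS gold is rgb(255, 215, 0).
A 60% tone moves each channel 60% toward 128:
  R: 255 + 0.6×(128−255) = 255 − 76.2 = 178.8 → 179
  G: 215 − 52.2 = 162.8 → 163
  B: 0 + 0.6×(128−0) = 0 + 76.8 = 76.8 → 77
rgb(179, 163, 77) = #B3A34D.

#B3A34D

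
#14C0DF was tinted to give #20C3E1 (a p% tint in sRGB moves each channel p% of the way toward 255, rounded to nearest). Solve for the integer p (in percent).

5%

#14C0DF is rgb(20, 192, 223); #20C3E1 is rgb(32, 195, 225).
On the R channel (widest range): 32 ≈ 20 + (p/100)(255 − 20), so p ≈ 100×(32 − 20)/(255 − 20) = 1200/235 = 5.11.
p = 5 reproduces all three channels after rounding.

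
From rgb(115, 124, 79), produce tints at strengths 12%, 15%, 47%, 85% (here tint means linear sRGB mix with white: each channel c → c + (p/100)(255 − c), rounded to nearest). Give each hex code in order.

#848C64, #889069, #B5BAA2, #EAEBE5

12%: (115 + 16.8 = 131.8→132, 124 + 15.72 = 139.72→140, 79 + 21.12 = 100.12→100) → #848C64
15%: (115 + 21 = 136→136, 124 + 19.65 = 143.65→144, 79 + 26.4 = 105.4→105) → #889069
47%: (115 + 65.8 = 180.8→181, 124 + 61.57 = 185.57→186, 79 + 82.72 = 161.72→162) → #B5BAA2
85%: (115 + 119 = 234→234, 124 + 111.35 = 235.35→235, 79 + 149.6 = 228.6→229) → #EAEBE5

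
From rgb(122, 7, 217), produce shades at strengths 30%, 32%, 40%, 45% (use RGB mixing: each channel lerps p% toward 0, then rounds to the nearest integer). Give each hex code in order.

#550598, #530594, #490482, #430477

30%: (122 − 36.6 = 85.4→85, 7 − 2.1 = 4.9→5, 217 − 65.1 = 151.9→152) → #550598
32%: (122 − 39.04 = 82.96→83, 7 − 2.24 = 4.76→5, 217 − 69.44 = 147.56→148) → #530594
40%: (122 − 48.8 = 73.2→73, 7 − 2.8 = 4.2→4, 217 − 86.8 = 130.2→130) → #490482
45%: (122 − 54.9 = 67.1→67, 7 − 3.15 = 3.85→4, 217 − 97.65 = 119.35→119) → #430477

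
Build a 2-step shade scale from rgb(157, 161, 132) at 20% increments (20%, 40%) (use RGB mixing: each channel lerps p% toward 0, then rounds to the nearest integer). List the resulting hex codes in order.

20%: (157 − 31.4 = 125.6→126, 161 − 32.2 = 128.8→129, 132 − 26.4 = 105.6→106) → #7e816a
40%: (157 − 62.8 = 94.2→94, 161 − 64.4 = 96.6→97, 132 − 52.8 = 79.2→79) → #5e614f

#7e816a, #5e614f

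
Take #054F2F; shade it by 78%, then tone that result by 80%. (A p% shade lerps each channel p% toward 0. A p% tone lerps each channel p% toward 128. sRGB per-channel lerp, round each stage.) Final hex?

#054F2F is rgb(5, 79, 47).
Lerp each channel 78% toward 0:
  R: 5 + 0.78×(0−5) = 5 − 3.9 = 1.1 → 1
  G: 79 + 0.78×(0−79) = 79 − 61.62 = 17.38 → 17
  B: 47 − 36.66 = 10.34 → 10
After the shade: rgb(1, 17, 10) = #01110A.
Per channel, c → c + 0.8(128 − c):
  R: 1 + 0.8×(128−1) = 1 + 101.6 = 102.6 → 103
  G: 17 + 0.8×(128−17) = 17 + 88.8 = 105.8 → 106
  B: 10 + 0.8×(128−10) = 10 + 94.4 = 104.4 → 104
rgb(103, 106, 104) = #676A68.

#676A68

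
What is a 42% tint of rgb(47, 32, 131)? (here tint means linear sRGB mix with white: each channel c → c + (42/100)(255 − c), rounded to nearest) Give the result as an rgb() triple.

rgb(134, 126, 183)

A 42% tint moves each channel 42% toward 255:
  R: 47 + 0.42×(255−47) = 47 + 87.36 = 134.36 → 134
  G: 32 + 93.66 = 125.66 → 126
  B: 131 + 0.42×(255−131) = 131 + 52.08 = 183.08 → 183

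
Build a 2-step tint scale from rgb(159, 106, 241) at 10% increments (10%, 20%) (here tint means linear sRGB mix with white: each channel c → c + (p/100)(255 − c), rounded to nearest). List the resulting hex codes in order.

10%: (159 + 9.6 = 168.6→169, 106 + 14.9 = 120.9→121, 241 + 1.4 = 242.4→242) → #a979f2
20%: (159 + 19.2 = 178.2→178, 106 + 29.8 = 135.8→136, 241 + 2.8 = 243.8→244) → #b288f4

#a979f2, #b288f4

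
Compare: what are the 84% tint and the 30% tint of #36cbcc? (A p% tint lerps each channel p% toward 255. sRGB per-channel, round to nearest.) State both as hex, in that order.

#dff7f7, #72dbdb

#36cbcc is rgb(54, 203, 204).
84% tint:
  R: 54 + 0.84×(255−54) = 54 + 168.84 = 222.84 → 223
  G: 203 + 43.68 = 246.68 → 247
  B: 204 + 0.84×(255−204) = 204 + 42.84 = 246.84 → 247
  → #dff7f7
30% tint:
  R: 54 + 0.3×(255−54) = 54 + 60.3 = 114.3 → 114
  G: 203 + 15.6 = 218.6 → 219
  B: 204 + 0.3×(255−204) = 204 + 15.3 = 219.3 → 219
  → #72dbdb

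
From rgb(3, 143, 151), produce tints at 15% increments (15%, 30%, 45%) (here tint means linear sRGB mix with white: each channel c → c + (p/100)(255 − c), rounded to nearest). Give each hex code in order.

#29A0A7, #4FB1B6, #74C1C6

15%: (3 + 37.8 = 40.8→41, 143 + 16.8 = 159.8→160, 151 + 15.6 = 166.6→167) → #29A0A7
30%: (3 + 75.6 = 78.6→79, 143 + 33.6 = 176.6→177, 151 + 31.2 = 182.2→182) → #4FB1B6
45%: (3 + 113.4 = 116.4→116, 143 + 50.4 = 193.4→193, 151 + 46.8 = 197.8→198) → #74C1C6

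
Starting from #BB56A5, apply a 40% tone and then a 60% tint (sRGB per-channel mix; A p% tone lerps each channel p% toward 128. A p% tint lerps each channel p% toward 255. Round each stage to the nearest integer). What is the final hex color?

#DAC2D5

#BB56A5 is rgb(187, 86, 165).
Lerp each channel 40% toward 128:
  R: 187 + 0.4×(128−187) = 187 − 23.6 = 163.4 → 163
  G: 86 + 0.4×(128−86) = 86 + 16.8 = 102.8 → 103
  B: 165 − 14.8 = 150.2 → 150
After the tone: rgb(163, 103, 150) = #A36796.
Lerp each channel 60% toward 255:
  R: 163 + 0.6×(255−163) = 163 + 55.2 = 218.2 → 218
  G: 103 + 91.2 = 194.2 → 194
  B: 150 + 0.6×(255−150) = 150 + 63 = 213 → 213
rgb(218, 194, 213) = #DAC2D5.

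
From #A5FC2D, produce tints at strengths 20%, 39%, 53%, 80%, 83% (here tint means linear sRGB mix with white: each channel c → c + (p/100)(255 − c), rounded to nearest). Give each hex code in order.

#B7FD57, #C8FD7F, #D5FE9C, #EDFED5, #F0FEDB

#A5FC2D is rgb(165, 252, 45).
20%: (165 + 18 = 183→183, 252 + 0.6 = 252.6→253, 45 + 42 = 87→87) → #B7FD57
39%: (165 + 35.1 = 200.1→200, 252 + 1.17 = 253.17→253, 45 + 81.9 = 126.9→127) → #C8FD7F
53%: (165 + 47.7 = 212.7→213, 252 + 1.59 = 253.59→254, 45 + 111.3 = 156.3→156) → #D5FE9C
80%: (165 + 72 = 237→237, 252 + 2.4 = 254.4→254, 45 + 168 = 213→213) → #EDFED5
83%: (165 + 74.7 = 239.7→240, 252 + 2.49 = 254.49→254, 45 + 174.3 = 219.3→219) → #F0FEDB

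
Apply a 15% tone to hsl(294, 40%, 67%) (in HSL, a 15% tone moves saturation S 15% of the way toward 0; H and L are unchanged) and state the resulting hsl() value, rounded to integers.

S moves 15% from 40 toward 0: 40 − 6 = 34 → 34.
H and L are unchanged.

hsl(294, 34%, 67%)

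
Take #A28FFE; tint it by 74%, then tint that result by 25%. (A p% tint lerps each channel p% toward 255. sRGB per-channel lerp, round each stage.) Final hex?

#EDE9FF

#A28FFE is rgb(162, 143, 254).
Per channel, c → c + 0.74(255 − c):
  R: 162 + 68.82 = 230.82 → 231
  G: 143 + 82.88 = 225.88 → 226
  B: 254 + 0.74×(255−254) = 254 + 0.74 = 254.74 → 255
After the tint: rgb(231, 226, 255) = #E7E2FF.
Lerp each channel 25% toward 255:
  R: 231 + 6 = 237 → 237
  G: 226 + 7.25 = 233.25 → 233
  B: 255 + 0 = 255 → 255
rgb(237, 233, 255) = #EDE9FF.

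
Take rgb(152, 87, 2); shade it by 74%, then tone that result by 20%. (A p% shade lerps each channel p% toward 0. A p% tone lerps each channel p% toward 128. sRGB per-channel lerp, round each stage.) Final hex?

A 74% shade moves each channel 74% toward 0:
  R: 152 − 112.48 = 39.52 → 40
  G: 87 + 0.74×(0−87) = 87 − 64.38 = 22.62 → 23
  B: 2 − 1.48 = 0.52 → 1
After the shade: rgb(40, 23, 1) = #281701.
Per channel, c → c + 0.2(128 − c):
  R: 40 + 17.6 = 57.6 → 58
  G: 23 + 0.2×(128−23) = 23 + 21 = 44 → 44
  B: 1 + 0.2×(128−1) = 1 + 25.4 = 26.4 → 26
rgb(58, 44, 26) = #3A2C1A.

#3A2C1A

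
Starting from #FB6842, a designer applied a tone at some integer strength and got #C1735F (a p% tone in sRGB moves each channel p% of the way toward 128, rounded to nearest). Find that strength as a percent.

#FB6842 is rgb(251, 104, 66); #C1735F is rgb(193, 115, 95).
On the R channel (widest range): 193 ≈ 251 + (p/100)(128 − 251), so p ≈ 100×(193 − 251)/(128 − 251) = -5800/-123 = 47.15.
p = 47 reproduces all three channels after rounding.

47%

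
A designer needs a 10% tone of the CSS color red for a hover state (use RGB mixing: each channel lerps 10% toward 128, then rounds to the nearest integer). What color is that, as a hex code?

#F20D0D

CSS red is rgb(255, 0, 0).
Lerp each channel 10% toward 128:
  R: 255 − 12.7 = 242.3 → 242
  G: 0 + 12.8 = 12.8 → 13
  B: 0 + 0.1×(128−0) = 0 + 12.8 = 12.8 → 13
rgb(242, 13, 13) = #F20D0D.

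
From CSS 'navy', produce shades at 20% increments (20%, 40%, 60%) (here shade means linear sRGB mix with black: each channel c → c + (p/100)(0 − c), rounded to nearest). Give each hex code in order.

#000066, #00004D, #000033

CSS navy is rgb(0, 0, 128).
20%: (0→0, 0→0, 128 − 25.6 = 102.4→102) → #000066
40%: (0→0, 0→0, 128 − 51.2 = 76.8→77) → #00004D
60%: (0→0, 0→0, 128 − 76.8 = 51.2→51) → #000033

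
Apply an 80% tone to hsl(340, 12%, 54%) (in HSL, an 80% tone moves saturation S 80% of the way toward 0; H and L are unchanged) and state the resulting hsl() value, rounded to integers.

hsl(340, 2%, 54%)

S moves 80% from 12 toward 0: 12 − 9.6 = 2.4 → 2.
H and L are unchanged.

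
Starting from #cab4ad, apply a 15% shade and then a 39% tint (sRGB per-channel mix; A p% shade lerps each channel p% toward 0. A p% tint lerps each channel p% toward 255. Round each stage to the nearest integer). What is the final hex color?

#cab4ad is rgb(202, 180, 173).
Lerp each channel 15% toward 0:
  R: 202 − 30.3 = 171.7 → 172
  G: 180 − 27 = 153 → 153
  B: 173 + 0.15×(0−173) = 173 − 25.95 = 147.05 → 147
After the shade: rgb(172, 153, 147) = #ac9993.
Per channel, c → c + 0.39(255 − c):
  R: 172 + 32.37 = 204.37 → 204
  G: 153 + 39.78 = 192.78 → 193
  B: 147 + 0.39×(255−147) = 147 + 42.12 = 189.12 → 189
rgb(204, 193, 189) = #ccc1bd.

#ccc1bd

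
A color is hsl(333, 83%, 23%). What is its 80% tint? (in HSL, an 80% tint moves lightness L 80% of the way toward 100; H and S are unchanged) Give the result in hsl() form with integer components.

hsl(333, 83%, 85%)

L moves 80% from 23 toward 100: 23 + 61.6 = 84.6 → 85.
H and S are unchanged.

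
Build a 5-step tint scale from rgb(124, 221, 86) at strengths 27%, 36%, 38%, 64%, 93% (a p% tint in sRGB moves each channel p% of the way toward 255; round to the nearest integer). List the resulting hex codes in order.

#9fe684, #abe993, #aeea96, #d0f3c2, #f6fdf3

27%: (124 + 35.37 = 159.37→159, 221 + 9.18 = 230.18→230, 86 + 45.63 = 131.63→132) → #9fe684
36%: (124 + 47.16 = 171.16→171, 221 + 12.24 = 233.24→233, 86 + 60.84 = 146.84→147) → #abe993
38%: (124 + 49.78 = 173.78→174, 221 + 12.92 = 233.92→234, 86 + 64.22 = 150.22→150) → #aeea96
64%: (124 + 83.84 = 207.84→208, 221 + 21.76 = 242.76→243, 86 + 108.16 = 194.16→194) → #d0f3c2
93%: (124 + 121.83 = 245.83→246, 221 + 31.62 = 252.62→253, 86 + 157.17 = 243.17→243) → #f6fdf3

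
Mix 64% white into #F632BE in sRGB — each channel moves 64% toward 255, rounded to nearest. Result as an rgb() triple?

#F632BE is rgb(246, 50, 190).
A 64% tint moves each channel 64% toward 255:
  R: 246 + 5.76 = 251.76 → 252
  G: 50 + 0.64×(255−50) = 50 + 131.2 = 181.2 → 181
  B: 190 + 41.6 = 231.6 → 232

rgb(252, 181, 232)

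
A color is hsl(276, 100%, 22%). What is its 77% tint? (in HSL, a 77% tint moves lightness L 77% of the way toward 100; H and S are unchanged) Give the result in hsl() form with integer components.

L moves 77% from 22 toward 100: 22 + 60.06 = 82.06 → 82.
H and S are unchanged.

hsl(276, 100%, 82%)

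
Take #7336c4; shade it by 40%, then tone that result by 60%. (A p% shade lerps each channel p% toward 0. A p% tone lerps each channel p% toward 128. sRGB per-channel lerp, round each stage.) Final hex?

#7336c4 is rgb(115, 54, 196).
Per channel, c → c + 0.4(0 − c):
  R: 115 + 0.4×(0−115) = 115 − 46 = 69 → 69
  G: 54 + 0.4×(0−54) = 54 − 21.6 = 32.4 → 32
  B: 196 − 78.4 = 117.6 → 118
After the shade: rgb(69, 32, 118) = #452076.
A 60% tone moves each channel 60% toward 128:
  R: 69 + 0.6×(128−69) = 69 + 35.4 = 104.4 → 104
  G: 32 + 57.6 = 89.6 → 90
  B: 118 + 6 = 124 → 124
rgb(104, 90, 124) = #685a7c.

#685a7c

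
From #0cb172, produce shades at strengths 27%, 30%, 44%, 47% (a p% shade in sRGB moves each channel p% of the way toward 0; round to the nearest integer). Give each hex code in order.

#098153, #087c50, #076340, #065e3c

#0cb172 is rgb(12, 177, 114).
27%: (12 − 3.24 = 8.76→9, 177 − 47.79 = 129.21→129, 114 − 30.78 = 83.22→83) → #098153
30%: (12 − 3.6 = 8.4→8, 177 − 53.1 = 123.9→124, 114 − 34.2 = 79.8→80) → #087c50
44%: (12 − 5.28 = 6.72→7, 177 − 77.88 = 99.12→99, 114 − 50.16 = 63.84→64) → #076340
47%: (12 − 5.64 = 6.36→6, 177 − 83.19 = 93.81→94, 114 − 53.58 = 60.42→60) → #065e3c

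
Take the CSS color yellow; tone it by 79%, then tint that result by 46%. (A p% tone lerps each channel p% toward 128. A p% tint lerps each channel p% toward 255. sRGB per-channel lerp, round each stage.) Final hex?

CSS yellow is rgb(255, 255, 0).
A 79% tone moves each channel 79% toward 128:
  R: 255 − 100.33 = 154.67 → 155
  G: 255 + 0.79×(128−255) = 255 − 100.33 = 154.67 → 155
  B: 0 + 0.79×(128−0) = 0 + 101.12 = 101.12 → 101
After the tone: rgb(155, 155, 101) = #9B9B65.
Per channel, c → c + 0.46(255 − c):
  R: 155 + 46 = 201 → 201
  G: 155 + 46 = 201 → 201
  B: 101 + 0.46×(255−101) = 101 + 70.84 = 171.84 → 172
rgb(201, 201, 172) = #C9C9AC.

#C9C9AC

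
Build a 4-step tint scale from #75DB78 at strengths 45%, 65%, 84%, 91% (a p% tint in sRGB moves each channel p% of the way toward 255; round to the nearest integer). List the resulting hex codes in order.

#B3EBB5, #CFF2D0, #E9F9E9, #F3FCF3

#75DB78 is rgb(117, 219, 120).
45%: (117 + 62.1 = 179.1→179, 219 + 16.2 = 235.2→235, 120 + 60.75 = 180.75→181) → #B3EBB5
65%: (117 + 89.7 = 206.7→207, 219 + 23.4 = 242.4→242, 120 + 87.75 = 207.75→208) → #CFF2D0
84%: (117 + 115.92 = 232.92→233, 219 + 30.24 = 249.24→249, 120 + 113.4 = 233.4→233) → #E9F9E9
91%: (117 + 125.58 = 242.58→243, 219 + 32.76 = 251.76→252, 120 + 122.85 = 242.85→243) → #F3FCF3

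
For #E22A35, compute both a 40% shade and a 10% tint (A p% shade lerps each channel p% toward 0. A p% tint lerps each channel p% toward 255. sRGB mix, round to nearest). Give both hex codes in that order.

#881920, #E53F49

#E22A35 is rgb(226, 42, 53).
40% shade:
  R: 226 + 0.4×(0−226) = 226 − 90.4 = 135.6 → 136
  G: 42 − 16.8 = 25.2 → 25
  B: 53 − 21.2 = 31.8 → 32
  → #881920
10% tint:
  R: 226 + 2.9 = 228.9 → 229
  G: 42 + 21.3 = 63.3 → 63
  B: 53 + 0.1×(255−53) = 53 + 20.2 = 73.2 → 73
  → #E53F49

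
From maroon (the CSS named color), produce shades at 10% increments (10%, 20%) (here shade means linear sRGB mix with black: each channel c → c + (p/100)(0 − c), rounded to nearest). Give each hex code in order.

#730000, #660000

CSS maroon is rgb(128, 0, 0).
10%: (128 − 12.8 = 115.2→115, 0→0, 0→0) → #730000
20%: (128 − 25.6 = 102.4→102, 0→0, 0→0) → #660000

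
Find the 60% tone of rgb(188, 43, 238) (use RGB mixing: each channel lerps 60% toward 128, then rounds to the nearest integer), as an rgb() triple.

rgb(152, 94, 172)

Per channel, c → c + 0.6(128 − c):
  R: 188 − 36 = 152 → 152
  G: 43 + 51 = 94 → 94
  B: 238 + 0.6×(128−238) = 238 − 66 = 172 → 172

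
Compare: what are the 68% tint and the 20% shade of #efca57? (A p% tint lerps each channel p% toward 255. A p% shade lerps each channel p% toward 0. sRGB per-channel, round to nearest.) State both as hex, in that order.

#faeec9, #bfa246

#efca57 is rgb(239, 202, 87).
68% tint:
  R: 239 + 10.88 = 249.88 → 250
  G: 202 + 0.68×(255−202) = 202 + 36.04 = 238.04 → 238
  B: 87 + 0.68×(255−87) = 87 + 114.24 = 201.24 → 201
  → #faeec9
20% shade:
  R: 239 − 47.8 = 191.2 → 191
  G: 202 + 0.2×(0−202) = 202 − 40.4 = 161.6 → 162
  B: 87 − 17.4 = 69.6 → 70
  → #bfa246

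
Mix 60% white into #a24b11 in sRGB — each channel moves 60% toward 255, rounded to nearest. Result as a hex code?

#dab7a0

#a24b11 is rgb(162, 75, 17).
Lerp each channel 60% toward 255:
  R: 162 + 0.6×(255−162) = 162 + 55.8 = 217.8 → 218
  G: 75 + 0.6×(255−75) = 75 + 108 = 183 → 183
  B: 17 + 142.8 = 159.8 → 160
rgb(218, 183, 160) = #dab7a0.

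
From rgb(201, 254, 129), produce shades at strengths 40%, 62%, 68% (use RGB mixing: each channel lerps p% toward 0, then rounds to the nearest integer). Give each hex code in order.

#79984D, #4C6131, #405129

40%: (201 − 80.4 = 120.6→121, 254 − 101.6 = 152.4→152, 129 − 51.6 = 77.4→77) → #79984D
62%: (201 − 124.62 = 76.38→76, 254 − 157.48 = 96.52→97, 129 − 79.98 = 49.02→49) → #4C6131
68%: (201 − 136.68 = 64.32→64, 254 − 172.72 = 81.28→81, 129 − 87.72 = 41.28→41) → #405129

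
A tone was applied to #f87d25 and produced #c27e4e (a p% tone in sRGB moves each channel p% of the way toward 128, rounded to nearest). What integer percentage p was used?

45%

#f87d25 is rgb(248, 125, 37); #c27e4e is rgb(194, 126, 78).
On the R channel (widest range): 194 ≈ 248 + (p/100)(128 − 248), so p ≈ 100×(194 − 248)/(128 − 248) = -5400/-120 = 45.00.
p = 45 reproduces all three channels after rounding.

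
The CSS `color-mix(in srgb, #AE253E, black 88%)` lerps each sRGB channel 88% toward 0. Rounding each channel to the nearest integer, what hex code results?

#150407

#AE253E is rgb(174, 37, 62).
Per channel, c → c + 0.88(0 − c):
  R: 174 + 0.88×(0−174) = 174 − 153.12 = 20.88 → 21
  G: 37 + 0.88×(0−37) = 37 − 32.56 = 4.44 → 4
  B: 62 − 54.56 = 7.44 → 7
rgb(21, 4, 7) = #150407.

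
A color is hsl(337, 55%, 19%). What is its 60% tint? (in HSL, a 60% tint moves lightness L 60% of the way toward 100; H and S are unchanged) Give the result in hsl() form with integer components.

hsl(337, 55%, 68%)

L moves 60% from 19 toward 100: 19 + 48.6 = 67.6 → 68.
H and S are unchanged.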